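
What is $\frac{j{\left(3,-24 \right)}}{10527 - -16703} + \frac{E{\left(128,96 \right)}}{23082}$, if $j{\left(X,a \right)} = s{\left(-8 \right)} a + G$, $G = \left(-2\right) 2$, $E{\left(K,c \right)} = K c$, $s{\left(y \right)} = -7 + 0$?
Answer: $\frac{28198974}{52376905} \approx 0.53839$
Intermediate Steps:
$s{\left(y \right)} = -7$
$G = -4$
$j{\left(X,a \right)} = -4 - 7 a$ ($j{\left(X,a \right)} = - 7 a - 4 = -4 - 7 a$)
$\frac{j{\left(3,-24 \right)}}{10527 - -16703} + \frac{E{\left(128,96 \right)}}{23082} = \frac{-4 - -168}{10527 - -16703} + \frac{128 \cdot 96}{23082} = \frac{-4 + 168}{10527 + 16703} + 12288 \cdot \frac{1}{23082} = \frac{164}{27230} + \frac{2048}{3847} = 164 \cdot \frac{1}{27230} + \frac{2048}{3847} = \frac{82}{13615} + \frac{2048}{3847} = \frac{28198974}{52376905}$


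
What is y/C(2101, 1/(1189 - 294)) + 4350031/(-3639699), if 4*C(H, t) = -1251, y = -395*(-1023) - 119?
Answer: -31146563353/24091341 ≈ -1292.9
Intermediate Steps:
y = 403966 (y = 404085 - 119 = 403966)
C(H, t) = -1251/4 (C(H, t) = (¼)*(-1251) = -1251/4)
y/C(2101, 1/(1189 - 294)) + 4350031/(-3639699) = 403966/(-1251/4) + 4350031/(-3639699) = 403966*(-4/1251) + 4350031*(-1/3639699) = -1615864/1251 - 621433/519957 = -31146563353/24091341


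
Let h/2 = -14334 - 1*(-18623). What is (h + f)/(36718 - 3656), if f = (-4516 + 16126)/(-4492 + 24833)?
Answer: 87248354/336257071 ≈ 0.25947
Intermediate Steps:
h = 8578 (h = 2*(-14334 - 1*(-18623)) = 2*(-14334 + 18623) = 2*4289 = 8578)
f = 11610/20341 ≈ 0.57077
(h + f)/(36718 - 3656) = (8578 + 11610/20341)/(36718 - 3656) = (174496708/20341)/33062 = (174496708/20341)*(1/33062) = 87248354/336257071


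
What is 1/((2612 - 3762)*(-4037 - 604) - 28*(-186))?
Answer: 1/5342358 ≈ 1.8718e-7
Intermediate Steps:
1/((2612 - 3762)*(-4037 - 604) - 28*(-186)) = 1/(-1150*(-4641) + 5208) = 1/(5337150 + 5208) = 1/5342358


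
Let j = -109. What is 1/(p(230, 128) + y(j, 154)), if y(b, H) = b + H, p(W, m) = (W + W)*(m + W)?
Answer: 1/164725 ≈ 6.0707e-6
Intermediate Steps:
p(W, m) = 2*W*(W + m) (p(W, m) = (2*W)*(W + m) = 2*W*(W + m))
y(b, H) = H + b
1/(p(230, 128) + y(j, 154)) = 1/(2*230*(230 + 128) + (154 - 109)) = 1/(2*230*358 + 45) = 1/(164680 + 45) = 1/164725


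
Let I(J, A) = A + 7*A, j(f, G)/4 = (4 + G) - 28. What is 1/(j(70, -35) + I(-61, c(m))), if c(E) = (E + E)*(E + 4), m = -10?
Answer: 1/724 ≈ 0.0013812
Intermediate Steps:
j(f, G) = -96 + 4*G (j(f, G) = 4*((4 + G) - 28) = 4*(-24 + G) = -96 + 4*G)
c(E) = 2*E*(4 + E) (c(E) = (2*E)*(4 + E) = 2*E*(4 + E))
I(J, A) = 8*A
1/(j(70, -35) + I(-61, c(m))) = 1/((-96 + 4*(-35)) + 8*(2*(-10)*(4 - 10))) = 1/((-96 - 140) + 8*(2*(-10)*(-6))) = 1/(-236 + 8*120) = 1/(-236 + 960) = 1/724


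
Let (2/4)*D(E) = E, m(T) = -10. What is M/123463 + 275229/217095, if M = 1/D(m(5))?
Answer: 45307449563/35737599980 ≈ 1.2678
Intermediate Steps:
D(E) = 2*E
M = -1/20 (M = 1/(2*(-10)) = 1/(-20) = -1/20 ≈ -0.050000)
M/123463 + 275229/217095 = -1/20/123463 + 275229/217095 = -1/20*1/123463 + 275229*(1/217095) = -1/2469260 + 91743/72365 = 45307449563/35737599980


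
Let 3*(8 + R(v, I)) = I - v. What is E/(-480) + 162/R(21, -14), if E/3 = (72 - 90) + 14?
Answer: -19381/2360 ≈ -8.2123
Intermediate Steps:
E = -12 (E = 3*((72 - 90) + 14) = 3*(-18 + 14) = 3*(-4) = -12)
R(v, I) = -8 - v/3 + I/3 (R(v, I) = -8 + (I - v)/3 = -8 + (-v/3 + I/3) = -8 - v/3 + I/3)
E/(-480) + 162/R(21, -14) = -12/(-480) + 162/(-8 - 1/3*21 + (1/3)*(-14)) = -12*(-1/480) + 162/(-8 - 7 - 14/3) = 1/40 + 162/(-59/3) = 1/40 + 162*(-3/59) = 1/40 - 486/59 = -19381/2360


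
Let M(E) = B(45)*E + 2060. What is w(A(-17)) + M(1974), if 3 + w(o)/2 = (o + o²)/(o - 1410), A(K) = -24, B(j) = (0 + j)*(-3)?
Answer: -63200388/239 ≈ -2.6444e+5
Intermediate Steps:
B(j) = -3*j (B(j) = j*(-3) = -3*j)
w(o) = -6 + 2*(o + o²)/(-1410 + o) (w(o) = -6 + 2*((o + o²)/(o - 1410)) = -6 + 2*((o + o²)/(-1410 + o)) = -6 + 2*(o + o²)/(-1410 + o))
M(E) = 2060 - 135*E (M(E) = (-3*45)*E + 2060 = -135*E + 2060 = 2060 - 135*E)
w(A(-17)) + M(1974) = 2*(4230 + (-24)² - 2*(-24))/(-1410 - 24) + (2060 - 135*1974) = 2*(4230 + 576 + 48)/(-1434) + (2060 - 266490) = 2*(-1/1434)*4854 - 264430 = -1618/239 - 264430 = -63200388/239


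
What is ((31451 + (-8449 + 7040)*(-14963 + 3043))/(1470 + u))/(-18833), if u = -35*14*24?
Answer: 16826731/193791570 ≈ 0.086829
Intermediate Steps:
u = -11760 (u = -490*24 = -11760)
((31451 + (-8449 + 7040)*(-14963 + 3043))/(1470 + u))/(-18833) = ((31451 + (-8449 + 7040)*(-14963 + 3043))/(1470 - 11760))/(-18833) = ((31451 - 1409*(-11920))/(-10290))*(-1/18833) = ((31451 + 16795280)*(-1/10290))*(-1/18833) = (16826731*(-1/10290))*(-1/18833) = -16826731/10290*(-1/18833) = 16826731/193791570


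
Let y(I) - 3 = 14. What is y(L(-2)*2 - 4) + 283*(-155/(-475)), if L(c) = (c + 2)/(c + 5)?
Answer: 10388/95 ≈ 109.35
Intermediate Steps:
L(c) = (2 + c)/(5 + c)
y(I) = 17 (y(I) = 3 + 14 = 17)
y(L(-2)*2 - 4) + 283*(-155/(-475)) = 17 + 283*(-155/(-475)) = 17 + 283*(-155*(-1/475)) = 17 + 283*(31/95) = 17 + 8773/95 = 10388/95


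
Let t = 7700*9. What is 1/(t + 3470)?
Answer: 1/72770 ≈ 1.3742e-5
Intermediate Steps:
t = 69300
1/(t + 3470) = 1/(69300 + 3470) = 1/72770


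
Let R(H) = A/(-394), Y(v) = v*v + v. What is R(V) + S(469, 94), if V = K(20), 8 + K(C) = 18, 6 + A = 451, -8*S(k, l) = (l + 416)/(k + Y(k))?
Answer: -65550115/58022804 ≈ -1.1297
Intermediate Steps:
Y(v) = v + v**2 (Y(v) = v**2 + v = v + v**2)
S(k, l) = -(416 + l)/(8*(k + k*(1 + k))) (S(k, l) = -(l + 416)/(8*(k + k*(1 + k))) = -(416 + l)/(8*(k + k*(1 + k))))
A = 445 (A = -6 + 451 = 445)
K(C) = 10 (K(C) = -8 + 18 = 10)
V = 10
R(H) = -445/394 (R(H) = 445/(-394) = 445*(-1/394) = -445/394)
R(V) + S(469, 94) = -445/394 + (1/8)*(-416 - 1*94)/(469*(2 + 469)) = -445/394 + (1/8)*(1/469)*(-416 - 94)/471 = -445/394 + (1/8)*(1/469)*(1/471)*(-510) = -445/394 - 85/294532 = -65550115/58022804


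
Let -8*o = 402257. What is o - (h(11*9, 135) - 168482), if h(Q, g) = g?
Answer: 944519/8 ≈ 1.1806e+5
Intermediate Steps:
o = -402257/8 (o = -1/8*402257 = -402257/8 ≈ -50282.)
o - (h(11*9, 135) - 168482) = -402257/8 - (135 - 168482) = -402257/8 - 1*(-168347) = -402257/8 + 168347 = 944519/8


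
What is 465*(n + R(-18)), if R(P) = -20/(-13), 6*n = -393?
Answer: -773295/26 ≈ -29742.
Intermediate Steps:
n = -131/2 (n = (⅙)*(-393) = -131/2 ≈ -65.500)
R(P) = 20/13 (R(P) = -20*(-1/13) = 20/13)
465*(n + R(-18)) = 465*(-131/2 + 20/13) = 465*(-1663/26) = -773295/26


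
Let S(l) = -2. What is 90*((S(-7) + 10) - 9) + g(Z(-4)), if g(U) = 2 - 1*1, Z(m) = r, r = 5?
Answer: -89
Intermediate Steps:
Z(m) = 5
g(U) = 1 (g(U) = 2 - 1 = 1)
90*((S(-7) + 10) - 9) + g(Z(-4)) = 90*((-2 + 10) - 9) + 1 = 90*(8 - 9) + 1 = 90*(-1) + 1 = -90 + 1 = -89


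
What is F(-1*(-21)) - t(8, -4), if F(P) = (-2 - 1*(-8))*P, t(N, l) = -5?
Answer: 131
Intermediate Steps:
F(P) = 6*P (F(P) = (-2 + 8)*P = 6*P)
F(-1*(-21)) - t(8, -4) = 6*(-1*(-21)) - 1*(-5) = 6*21 + 5 = 126 + 5 = 131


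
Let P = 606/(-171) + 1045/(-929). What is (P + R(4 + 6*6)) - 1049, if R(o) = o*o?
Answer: 28929880/52953 ≈ 546.33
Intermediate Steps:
P = -247223/52953 (P = 606*(-1/171) + 1045*(-1/929) = -202/57 - 1045/929 = -247223/52953 ≈ -4.6687)
R(o) = o²
(P + R(4 + 6*6)) - 1049 = (-247223/52953 + (4 + 6*6)²) - 1049 = (-247223/52953 + (4 + 36)²) - 1049 = (-247223/52953 + 40²) - 1049 = (-247223/52953 + 1600) - 1049 = 84477577/52953 - 1049 = 28929880/52953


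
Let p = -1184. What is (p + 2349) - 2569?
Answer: -1404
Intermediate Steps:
(p + 2349) - 2569 = (-1184 + 2349) - 2569 = 1165 - 2569 = -1404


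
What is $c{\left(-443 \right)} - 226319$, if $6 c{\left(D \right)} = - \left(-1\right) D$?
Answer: $- \frac{1358357}{6} \approx -2.2639 \cdot 10^{5}$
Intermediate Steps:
$c{\left(D \right)} = \frac{D}{6}$ ($c{\left(D \right)} = \frac{\left(-1\right) \left(- D\right)}{6} = \frac{D}{6}$)
$c{\left(-443 \right)} - 226319 = \frac{1}{6} \left(-443\right) - 226319 = - \frac{443}{6} + \left(-243336 + 17017\right) = - \frac{443}{6} - 226319 = - \frac{1358357}{6}$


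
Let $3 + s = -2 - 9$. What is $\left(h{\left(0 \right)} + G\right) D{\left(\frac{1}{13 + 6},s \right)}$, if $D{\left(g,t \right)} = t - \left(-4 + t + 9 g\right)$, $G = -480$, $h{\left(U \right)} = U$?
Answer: $- \frac{32160}{19} \approx -1692.6$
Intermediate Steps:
$s = -14$ ($s = -3 - 11 = -14$)
$D{\left(g,t \right)} = 4 - 9 g$ ($D{\left(g,t \right)} = t - \left(-4 + t + 9 g\right) = 4 - 9 g$)
$\left(h{\left(0 \right)} + G\right) D{\left(\frac{1}{13 + 6},s \right)} = \left(0 - 480\right) \left(4 - \frac{9}{13 + 6}\right) = - 480 \left(4 - \frac{9}{19}\right) = \left(-480\right) \frac{67}{19} = - \frac{32160}{19}$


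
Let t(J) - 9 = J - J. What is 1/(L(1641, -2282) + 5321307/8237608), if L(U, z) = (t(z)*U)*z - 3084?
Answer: -8237608/277656332145429 ≈ -2.9668e-8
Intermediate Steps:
t(J) = 9 (t(J) = 9 + (J - J) = 9 + 0 = 9)
L(U, z) = -3084 + 9*U*z (L(U, z) = (9*U)*z - 3084 = 9*U*z - 3084 = -3084 + 9*U*z)
1/(L(1641, -2282) + 5321307/8237608) = 1/((-3084 + 9*1641*(-2282)) + 5321307/8237608) = 1/((-3084 - 33702858) + 5321307*(1/8237608)) = 1/(-33705942 + 5321307/8237608) = 1/(-277656332145429/8237608) = -8237608/277656332145429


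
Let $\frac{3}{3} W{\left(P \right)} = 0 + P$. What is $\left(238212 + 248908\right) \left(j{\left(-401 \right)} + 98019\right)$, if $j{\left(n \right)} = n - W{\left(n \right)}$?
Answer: $47747015280$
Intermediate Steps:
$W{\left(P \right)} = P$ ($W{\left(P \right)} = 0 + P = P$)
$j{\left(n \right)} = 0$ ($j{\left(n \right)} = n - n = 0$)
$\left(238212 + 248908\right) \left(j{\left(-401 \right)} + 98019\right) = \left(238212 + 248908\right) \left(0 + 98019\right) = 487120 \cdot 98019 = 47747015280$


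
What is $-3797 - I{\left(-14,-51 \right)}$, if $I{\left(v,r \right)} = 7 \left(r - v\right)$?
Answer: $-3538$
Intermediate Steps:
$I{\left(v,r \right)} = - 7 v + 7 r$
$-3797 - I{\left(-14,-51 \right)} = -3797 - \left(\left(-7\right) \left(-14\right) + 7 \left(-51\right)\right) = -3797 - \left(98 - 357\right) = -3797 - -259 = -3797 + 259 = -3538$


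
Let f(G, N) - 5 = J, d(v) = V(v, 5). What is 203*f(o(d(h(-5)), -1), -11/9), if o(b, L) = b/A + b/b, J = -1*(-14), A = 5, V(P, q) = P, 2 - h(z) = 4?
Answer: 3857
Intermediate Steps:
h(z) = -2 (h(z) = 2 - 1*4 = 2 - 4 = -2)
d(v) = v
J = 14
o(b, L) = 1 + b/5 (o(b, L) = b/5 + b/b = b*(1/5) + 1 = b/5 + 1 = 1 + b/5)
f(G, N) = 19 (f(G, N) = 5 + 14 = 19)
203*f(o(d(h(-5)), -1), -11/9) = 203*19 = 3857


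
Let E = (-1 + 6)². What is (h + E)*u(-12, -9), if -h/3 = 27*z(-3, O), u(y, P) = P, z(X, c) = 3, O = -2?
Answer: 1962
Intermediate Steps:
E = 25 (E = 5² = 25)
h = -243 (h = -81*3 = -3*81 = -243)
(h + E)*u(-12, -9) = (-243 + 25)*(-9) = -218*(-9) = 1962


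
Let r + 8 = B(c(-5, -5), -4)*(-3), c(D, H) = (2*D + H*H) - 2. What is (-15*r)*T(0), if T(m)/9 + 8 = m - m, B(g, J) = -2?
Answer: -2160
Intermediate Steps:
c(D, H) = -2 + H² + 2*D (c(D, H) = (2*D + H²) - 2 = (H² + 2*D) - 2 = -2 + H² + 2*D)
r = -2 (r = -8 - 2*(-3) = -8 + 6 = -2)
T(m) = -72 (T(m) = -72 + 9*(m - m) = -72 + 9*0 = -72 + 0 = -72)
(-15*r)*T(0) = -15*(-2)*(-72) = 30*(-72) = -2160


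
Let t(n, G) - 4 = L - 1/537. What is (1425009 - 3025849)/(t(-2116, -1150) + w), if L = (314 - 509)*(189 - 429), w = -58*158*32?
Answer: 859651080/132340429 ≈ 6.4958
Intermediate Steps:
w = -293248 (w = -9164*32 = -293248)
L = 46800 (L = -195*(-240) = 46800)
t(n, G) = 25133747/537 (t(n, G) = 4 + (46800 - 1/537) = 4 + 25131599/537 = 25133747/537)
(1425009 - 3025849)/(t(-2116, -1150) + w) = (1425009 - 3025849)/(25133747/537 - 293248) = -1600840/(-132340429/537) = -1600840*(-537/132340429) = 859651080/132340429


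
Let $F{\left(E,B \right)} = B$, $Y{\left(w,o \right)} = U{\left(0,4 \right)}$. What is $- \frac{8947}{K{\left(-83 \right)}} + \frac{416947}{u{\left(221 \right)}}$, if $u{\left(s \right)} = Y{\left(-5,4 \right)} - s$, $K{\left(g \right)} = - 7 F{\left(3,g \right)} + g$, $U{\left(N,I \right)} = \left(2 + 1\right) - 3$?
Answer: $- \frac{209616893}{110058} \approx -1904.6$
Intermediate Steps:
$U{\left(N,I \right)} = 0$ ($U{\left(N,I \right)} = 3 - 3 = 0$)
$Y{\left(w,o \right)} = 0$
$K{\left(g \right)} = - 6 g$ ($K{\left(g \right)} = - 7 g + g = - 6 g$)
$u{\left(s \right)} = - s$ ($u{\left(s \right)} = 0 - s = - s$)
$- \frac{8947}{K{\left(-83 \right)}} + \frac{416947}{u{\left(221 \right)}} = - \frac{8947}{\left(-6\right) \left(-83\right)} + \frac{416947}{\left(-1\right) 221} = - \frac{8947}{498} + \frac{416947}{-221} = \left(-8947\right) \frac{1}{498} + 416947 \left(- \frac{1}{221}\right) = - \frac{8947}{498} - \frac{416947}{221} = - \frac{209616893}{110058}$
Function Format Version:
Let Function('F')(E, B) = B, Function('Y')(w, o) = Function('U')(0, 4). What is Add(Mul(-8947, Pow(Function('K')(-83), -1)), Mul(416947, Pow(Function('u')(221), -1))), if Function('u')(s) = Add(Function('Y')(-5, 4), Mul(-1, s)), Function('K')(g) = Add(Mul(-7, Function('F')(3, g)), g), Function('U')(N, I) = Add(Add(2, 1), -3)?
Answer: Rational(-209616893, 110058) ≈ -1904.6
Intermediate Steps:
Function('U')(N, I) = 0 (Function('U')(N, I) = Add(3, -3) = 0)
Function('Y')(w, o) = 0
Function('K')(g) = Mul(-6, g) (Function('K')(g) = Add(Mul(-7, g), g) = Mul(-6, g))
Function('u')(s) = Mul(-1, s) (Function('u')(s) = Add(0, Mul(-1, s)) = Mul(-1, s))
Add(Mul(-8947, Pow(Function('K')(-83), -1)), Mul(416947, Pow(Function('u')(221), -1))) = Add(Mul(-8947, Pow(Mul(-6, -83), -1)), Mul(416947, Pow(Mul(-1, 221), -1))) = Add(Mul(-8947, Pow(498, -1)), Mul(416947, Pow(-221, -1))) = Add(Mul(-8947, Rational(1, 498)), Mul(416947, Rational(-1, 221))) = Add(Rational(-8947, 498), Rational(-416947, 221)) = Rational(-209616893, 110058)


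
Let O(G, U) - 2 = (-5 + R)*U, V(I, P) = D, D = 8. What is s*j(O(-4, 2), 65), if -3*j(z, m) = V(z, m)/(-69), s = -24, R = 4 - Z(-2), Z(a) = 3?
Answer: -64/69 ≈ -0.92754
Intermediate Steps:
V(I, P) = 8
R = 1 (R = 4 - 1*3 = 4 - 3 = 1)
O(G, U) = 2 - 4*U (O(G, U) = 2 + (-5 + 1)*U = 2 - 4*U)
j(z, m) = 8/207 (j(z, m) = -8/(3*(-69)) = -8*(-1)/(3*69) = -⅓*(-8/69) = 8/207)
s*j(O(-4, 2), 65) = -24*8/207 = -64/69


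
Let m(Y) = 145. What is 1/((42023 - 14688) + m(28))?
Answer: 1/27480 ≈ 3.6390e-5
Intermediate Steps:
1/((42023 - 14688) + m(28)) = 1/((42023 - 14688) + 145) = 1/(27335 + 145) = 1/27480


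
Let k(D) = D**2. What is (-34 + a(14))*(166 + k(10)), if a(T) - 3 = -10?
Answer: -10906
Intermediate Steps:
a(T) = -7 (a(T) = 3 - 10 = -7)
(-34 + a(14))*(166 + k(10)) = (-34 - 7)*(166 + 10**2) = -41*(166 + 100) = -41*266 = -10906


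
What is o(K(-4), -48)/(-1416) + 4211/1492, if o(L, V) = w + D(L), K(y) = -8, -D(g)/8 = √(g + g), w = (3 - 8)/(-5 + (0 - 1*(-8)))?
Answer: 4473947/1584504 + 4*I/177 ≈ 2.8236 + 0.022599*I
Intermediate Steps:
w = -5/3 (w = -5/(-5 + (0 + 8)) = -5/(-5 + 8) = -5/3 ≈ -1.6667)
D(g) = -8*√2*√g (D(g) = -8*√(g + g) = -8*√2*√g)
o(L, V) = -5/3 - 8*√2*√L
o(K(-4), -48)/(-1416) + 4211/1492 = (-5/3 - 8*√2*√(-8))/(-1416) + 4211/1492 = (-5/3 - 8*√2*2*I*√2)*(-1/1416) + 4211*(1/1492) = (-5/3 - 32*I)*(-1/1416) + 4211/1492 = (5/4248 + 4*I/177) + 4211/1492 = 4473947/1584504 + 4*I/177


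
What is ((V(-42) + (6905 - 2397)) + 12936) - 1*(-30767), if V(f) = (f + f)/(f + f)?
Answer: 48212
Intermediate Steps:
V(f) = 1 (V(f) = (2*f)/((2*f)) = (2*f)*(1/(2*f)) = 1)
((V(-42) + (6905 - 2397)) + 12936) - 1*(-30767) = ((1 + (6905 - 2397)) + 12936) - 1*(-30767) = ((1 + 4508) + 12936) + 30767 = (4509 + 12936) + 30767 = 17445 + 30767 = 48212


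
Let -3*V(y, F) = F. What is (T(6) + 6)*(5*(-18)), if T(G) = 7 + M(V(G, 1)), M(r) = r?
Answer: -1140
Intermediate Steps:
V(y, F) = -F/3
T(G) = 20/3 (T(G) = 7 - ⅓*1 = 7 - ⅓ = 20/3)
(T(6) + 6)*(5*(-18)) = (20/3 + 6)*(5*(-18)) = (38/3)*(-90) = -1140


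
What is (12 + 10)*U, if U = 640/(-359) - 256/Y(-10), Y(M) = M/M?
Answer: -2035968/359 ≈ -5671.2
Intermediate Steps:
Y(M) = 1
U = -92544/359 (U = 640/(-359) - 256/1 = 640*(-1/359) - 256*1 = -640/359 - 256 = -92544/359 ≈ -257.78)
(12 + 10)*U = (12 + 10)*(-92544/359) = 22*(-92544/359) = -2035968/359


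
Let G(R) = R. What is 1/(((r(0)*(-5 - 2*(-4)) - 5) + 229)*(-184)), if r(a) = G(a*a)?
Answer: -1/41216 ≈ -2.4262e-5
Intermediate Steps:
r(a) = a² (r(a) = a*a = a²)
1/(((r(0)*(-5 - 2*(-4)) - 5) + 229)*(-184)) = 1/(((0²*(-5 - 2*(-4)) - 5) + 229)*(-184)) = 1/(((0*(-5 + 8) - 5) + 229)*(-184)) = 1/(((0*3 - 5) + 229)*(-184)) = 1/(((0 - 5) + 229)*(-184)) = 1/((-5 + 229)*(-184)) = 1/(224*(-184)) = 1/(-41216) = -1/41216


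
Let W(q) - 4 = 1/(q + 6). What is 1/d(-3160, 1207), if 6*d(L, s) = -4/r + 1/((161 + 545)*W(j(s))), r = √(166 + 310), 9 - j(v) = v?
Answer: -25574449698/404520051475 - 1213564683429*√119/404520051475 ≈ -32.789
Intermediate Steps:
j(v) = 9 - v
W(q) = 4 + 1/(6 + q) (W(q) = 4 + 1/(q + 6) = 4 + 1/(6 + q))
r = 2*√119 (r = √476 = 2*√119 ≈ 21.817)
d(L, s) = -√119/357 + (15 - s)/(4236*(61 - 4*s)) (d(L, s) = (-4*√119/238 + 1/((161 + 545)*(((25 + 4*(9 - s))/(6 + (9 - s))))))/6 = (-2*√119/119 + 1/(706*(((25 + (36 - 4*s))/(15 - s)))))/6 = (-2*√119/119 + 1/(706*(((61 - 4*s)/(15 - s)))))/6 = (-2*√119/119 + ((15 - s)/(61 - 4*s))/706)/6 = (-2*√119/119 + (15 - s)/(706*(61 - 4*s)))/6 = -√119/357 + (15 - s)/(4236*(61 - 4*s)))
1/d(-3160, 1207) = 1/((-1785 + 119*1207 + 1412*√119*(61 - 4*1207))/(504084*(-61 + 4*1207))) = 1/((-1785 + 143633 + 1412*√119*(61 - 4828))/(504084*(-61 + 4828))) = 1/((1/504084)*(-1785 + 143633 + 1412*√119*(-4767))/4767) = 1/((1/504084)*(1/4767)*(-1785 + 143633 - 6731004*√119)) = 1/((1/504084)*(1/4767)*(141848 - 6731004*√119)) = 1/(298/5048253 - √119/357)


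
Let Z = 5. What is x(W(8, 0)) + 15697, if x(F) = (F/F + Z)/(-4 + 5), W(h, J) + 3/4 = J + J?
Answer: 15703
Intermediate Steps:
W(h, J) = -¾ + 2*J (W(h, J) = -¾ + (J + J) = -¾ + 2*J)
x(F) = 6 (x(F) = (F/F + 5)/(-4 + 5) = (1 + 5)/1 = 1*6 = 6)
x(W(8, 0)) + 15697 = 6 + 15697 = 15703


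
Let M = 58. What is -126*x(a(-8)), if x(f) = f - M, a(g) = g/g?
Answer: 7182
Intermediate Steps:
a(g) = 1
x(f) = -58 + f (x(f) = f - 1*58 = f - 58 = -58 + f)
-126*x(a(-8)) = -126*(-58 + 1) = -126*(-57) = 7182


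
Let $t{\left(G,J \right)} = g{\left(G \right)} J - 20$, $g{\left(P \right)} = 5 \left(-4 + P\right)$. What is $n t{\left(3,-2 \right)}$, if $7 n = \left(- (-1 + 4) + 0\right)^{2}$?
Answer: $- \frac{90}{7} \approx -12.857$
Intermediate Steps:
$n = \frac{9}{7}$ ($n = \frac{\left(- (-1 + 4) + 0\right)^{2}}{7} = \frac{\left(\left(-1\right) 3 + 0\right)^{2}}{7} = \frac{\left(-3 + 0\right)^{2}}{7} = \frac{\left(-3\right)^{2}}{7} = \frac{1}{7} \cdot 9 = \frac{9}{7} \approx 1.2857$)
$g{\left(P \right)} = -20 + 5 P$
$t{\left(G,J \right)} = -20 + J \left(-20 + 5 G\right)$ ($t{\left(G,J \right)} = \left(-20 + 5 G\right) J - 20 = J \left(-20 + 5 G\right) - 20 = -20 + J \left(-20 + 5 G\right)$)
$n t{\left(3,-2 \right)} = \frac{9 \left(-20 + 5 \left(-2\right) \left(-4 + 3\right)\right)}{7} = \frac{9 \left(-20 + 5 \left(-2\right) \left(-1\right)\right)}{7} = \frac{9 \left(-20 + 10\right)}{7} = \frac{9}{7} \left(-10\right) = - \frac{90}{7}$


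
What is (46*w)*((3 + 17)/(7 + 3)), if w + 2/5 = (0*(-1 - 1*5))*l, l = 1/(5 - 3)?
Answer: -184/5 ≈ -36.800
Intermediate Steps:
l = 1/2 ≈ 0.50000
w = -2/5 (w = -2/5 + (0*(-1 - 1*5))*(1/2) = -2/5 + (0*(-1 - 5))*(1/2) = -2/5 + (0*(-6))*(1/2) = -2/5 + 0*(1/2) = -2/5 + 0 = -2/5 ≈ -0.40000)
(46*w)*((3 + 17)/(7 + 3)) = (46*(-2/5))*((3 + 17)/(7 + 3)) = -368/10 = -92/5*2 = -184/5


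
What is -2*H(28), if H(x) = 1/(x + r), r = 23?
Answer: -2/51 ≈ -0.039216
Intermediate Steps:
H(x) = 1/(23 + x) (H(x) = 1/(x + 23) = 1/(23 + x))
-2*H(28) = -2/(23 + 28) = -2/51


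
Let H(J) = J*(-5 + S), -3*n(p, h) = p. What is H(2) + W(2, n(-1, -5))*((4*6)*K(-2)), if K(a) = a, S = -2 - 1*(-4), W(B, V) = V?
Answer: -22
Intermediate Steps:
n(p, h) = -p/3
S = 2 (S = -2 + 4 = 2)
H(J) = -3*J (H(J) = J*(-5 + 2) = J*(-3) = -3*J)
H(2) + W(2, n(-1, -5))*((4*6)*K(-2)) = -3*2 + (-1/3*(-1))*((4*6)*(-2)) = -6 + (24*(-2))/3 = -6 + (1/3)*(-48) = -6 - 16 = -22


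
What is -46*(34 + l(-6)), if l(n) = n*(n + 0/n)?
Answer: -3220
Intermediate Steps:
l(n) = n² (l(n) = n*(n + 0) = n*n = n²)
-46*(34 + l(-6)) = -46*(34 + (-6)²) = -46*(34 + 36) = -46*70 = -3220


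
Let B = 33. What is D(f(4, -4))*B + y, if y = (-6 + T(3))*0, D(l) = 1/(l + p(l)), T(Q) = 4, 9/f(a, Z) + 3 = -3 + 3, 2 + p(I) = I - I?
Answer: -33/5 ≈ -6.6000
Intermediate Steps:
p(I) = -2 (p(I) = -2 + (I - I) = -2 + 0 = -2)
f(a, Z) = -3 (f(a, Z) = 9/(-3 + (-3 + 3)) = 9/(-3 + 0) = 9/(-3) = 9*(-1/3) = -3)
D(l) = 1/(-2 + l) (D(l) = 1/(l - 2) = 1/(-2 + l))
y = 0 (y = (-6 + 4)*0 = -2*0 = 0)
D(f(4, -4))*B + y = 33/(-2 - 3) + 0 = 33/(-5) + 0 = -1/5*33 + 0 = -33/5 + 0 = -33/5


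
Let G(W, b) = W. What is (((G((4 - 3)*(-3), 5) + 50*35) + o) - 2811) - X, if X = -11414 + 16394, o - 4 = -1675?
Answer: -7715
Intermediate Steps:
o = -1671 (o = 4 - 1675 = -1671)
X = 4980
(((G((4 - 3)*(-3), 5) + 50*35) + o) - 2811) - X = ((((4 - 3)*(-3) + 50*35) - 1671) - 2811) - 1*4980 = (((1*(-3) + 1750) - 1671) - 2811) - 4980 = (((-3 + 1750) - 1671) - 2811) - 4980 = ((1747 - 1671) - 2811) - 4980 = (76 - 2811) - 4980 = -2735 - 4980 = -7715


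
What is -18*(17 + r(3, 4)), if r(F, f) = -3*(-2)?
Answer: -414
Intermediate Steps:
r(F, f) = 6
-18*(17 + r(3, 4)) = -18*(17 + 6) = -18*23 = -414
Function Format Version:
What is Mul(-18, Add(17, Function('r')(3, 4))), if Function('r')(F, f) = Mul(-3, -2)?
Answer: -414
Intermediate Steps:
Function('r')(F, f) = 6
Mul(-18, Add(17, Function('r')(3, 4))) = Mul(-18, Add(17, 6)) = Mul(-18, 23) = -414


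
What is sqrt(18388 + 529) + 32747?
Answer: 32747 + sqrt(18917) ≈ 32885.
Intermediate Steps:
sqrt(18388 + 529) + 32747 = sqrt(18917) + 32747 = 32747 + sqrt(18917)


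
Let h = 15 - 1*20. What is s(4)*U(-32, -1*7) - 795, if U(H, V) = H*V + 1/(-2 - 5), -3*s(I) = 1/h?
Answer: -81908/105 ≈ -780.08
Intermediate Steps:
h = -5 (h = 15 - 20 = -5)
s(I) = 1/15 (s(I) = -⅓/(-5) = -⅓*(-⅕) = 1/15)
U(H, V) = -⅐ + H*V (U(H, V) = H*V + 1/(-7) = H*V - ⅐ = -⅐ + H*V)
s(4)*U(-32, -1*7) - 795 = (-⅐ - (-32)*7)/15 - 795 = (-⅐ - 32*(-7))/15 - 795 = (-⅐ + 224)/15 - 795 = (1/15)*(1567/7) - 795 = 1567/105 - 795 = -81908/105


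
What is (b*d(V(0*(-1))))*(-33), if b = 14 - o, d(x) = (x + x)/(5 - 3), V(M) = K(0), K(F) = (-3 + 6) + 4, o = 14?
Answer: 0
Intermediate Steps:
K(F) = 7 (K(F) = 3 + 4 = 7)
V(M) = 7
d(x) = x (d(x) = (2*x)/2 = (2*x)*(½) = x)
b = 0 (b = 14 - 1*14 = 14 - 14 = 0)
(b*d(V(0*(-1))))*(-33) = (0*7)*(-33) = 0*(-33) = 0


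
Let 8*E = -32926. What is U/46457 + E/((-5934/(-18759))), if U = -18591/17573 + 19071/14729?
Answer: -95219169014126414251/7318351401106856 ≈ -13011.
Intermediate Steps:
E = -16463/4 (E = (1/8)*(-32926) = -16463/4 ≈ -4115.8)
U = 4715988/19910209 (U = -18591*1/17573 + 19071*(1/14729) = -18591/17573 + 1467/1133 = 4715988/19910209 ≈ 0.23686)
U/46457 + E/((-5934/(-18759))) = (4715988/19910209)/46457 - 16463/(4*((-5934/(-18759)))) = (4715988/19910209)*(1/46457) - 16463/(4*((-5934*(-1/18759)))) = 4715988/924968579513 - 16463/(4*1978/6253) = 4715988/924968579513 - 16463/4*6253/1978 = 4715988/924968579513 - 102943139/7912 = -95219169014126414251/7318351401106856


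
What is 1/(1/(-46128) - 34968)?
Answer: -46128/1613003905 ≈ -2.8598e-5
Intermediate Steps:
1/(1/(-46128) - 34968) = 1/(-1/46128 - 34968) = 1/(-1613003905/46128) = -46128/1613003905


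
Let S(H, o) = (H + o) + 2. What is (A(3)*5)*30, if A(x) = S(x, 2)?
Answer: 1050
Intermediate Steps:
S(H, o) = 2 + H + o
A(x) = 4 + x (A(x) = 2 + x + 2 = 4 + x)
(A(3)*5)*30 = ((4 + 3)*5)*30 = (7*5)*30 = 35*30 = 1050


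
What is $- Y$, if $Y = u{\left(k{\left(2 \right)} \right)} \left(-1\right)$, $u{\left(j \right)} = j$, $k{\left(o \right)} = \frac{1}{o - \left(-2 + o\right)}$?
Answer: $\frac{1}{2} \approx 0.5$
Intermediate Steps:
$k{\left(o \right)} = \frac{1}{2}$
$Y = - \frac{1}{2}$ ($Y = \frac{1}{2} \left(-1\right) = - \frac{1}{2} \approx -0.5$)
$- Y = \left(-1\right) \left(- \frac{1}{2}\right) = \frac{1}{2}$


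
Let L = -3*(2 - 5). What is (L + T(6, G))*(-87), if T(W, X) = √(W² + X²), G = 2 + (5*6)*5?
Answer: -783 - 174*√5785 ≈ -14017.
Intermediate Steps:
G = 152 (G = 2 + 30*5 = 2 + 150 = 152)
L = 9 (L = -3*(-3) = 9)
(L + T(6, G))*(-87) = (9 + √(6² + 152²))*(-87) = (9 + √(36 + 23104))*(-87) = (9 + √23140)*(-87) = (9 + 2*√5785)*(-87) = -783 - 174*√5785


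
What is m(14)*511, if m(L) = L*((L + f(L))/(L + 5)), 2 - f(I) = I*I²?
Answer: -19516112/19 ≈ -1.0272e+6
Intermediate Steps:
f(I) = 2 - I³ (f(I) = 2 - I*I² = 2 - I³)
m(L) = L*(2 + L - L³)/(5 + L) (m(L) = L*((L + (2 - L³))/(L + 5)) = L*((2 + L - L³)/(5 + L)) = L*(2 + L - L³)/(5 + L))
m(14)*511 = (14*(2 + 14 - 1*14³)/(5 + 14))*511 = (14*(2 + 14 - 1*2744)/19)*511 = (14*(1/19)*(2 + 14 - 2744))*511 = (14*(1/19)*(-2728))*511 = -38192/19*511 = -19516112/19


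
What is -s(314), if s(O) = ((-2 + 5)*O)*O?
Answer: -295788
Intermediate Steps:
s(O) = 3*O² (s(O) = (3*O)*O = 3*O²)
-s(314) = -3*314² = -3*98596 = -1*295788 = -295788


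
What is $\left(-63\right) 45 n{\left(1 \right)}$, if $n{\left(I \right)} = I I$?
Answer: $-2835$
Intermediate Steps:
$n{\left(I \right)} = I^{2}$
$\left(-63\right) 45 n{\left(1 \right)} = \left(-63\right) 45 \cdot 1^{2} = \left(-2835\right) 1 = -2835$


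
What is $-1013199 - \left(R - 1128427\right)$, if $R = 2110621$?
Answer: $-1995393$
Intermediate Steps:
$-1013199 - \left(R - 1128427\right) = -1013199 - \left(2110621 - 1128427\right) = -1013199 - 982194 = -1995393$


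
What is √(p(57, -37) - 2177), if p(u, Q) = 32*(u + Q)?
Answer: I*√1537 ≈ 39.205*I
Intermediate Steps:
p(u, Q) = 32*Q + 32*u (p(u, Q) = 32*(Q + u) = 32*Q + 32*u)
√(p(57, -37) - 2177) = √((32*(-37) + 32*57) - 2177) = √((-1184 + 1824) - 2177) = √(640 - 2177) = √(-1537) = I*√1537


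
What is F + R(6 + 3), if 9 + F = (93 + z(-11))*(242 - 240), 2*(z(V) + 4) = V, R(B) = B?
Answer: 167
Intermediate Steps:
z(V) = -4 + V/2
F = 158 (F = -9 + (93 + (-4 + (½)*(-11)))*(242 - 240) = -9 + (93 + (-4 - 11/2))*2 = -9 + (93 - 19/2)*2 = -9 + (167/2)*2 = -9 + 167 = 158)
F + R(6 + 3) = 158 + (6 + 3) = 158 + 9 = 167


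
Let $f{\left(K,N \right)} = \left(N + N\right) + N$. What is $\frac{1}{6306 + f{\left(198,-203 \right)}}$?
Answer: $\frac{1}{5697} \approx 0.00017553$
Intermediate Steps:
$f{\left(K,N \right)} = 3 N$ ($f{\left(K,N \right)} = 2 N + N = 3 N$)
$\frac{1}{6306 + f{\left(198,-203 \right)}} = \frac{1}{6306 + 3 \left(-203\right)} = \frac{1}{6306 - 609} = \frac{1}{5697}$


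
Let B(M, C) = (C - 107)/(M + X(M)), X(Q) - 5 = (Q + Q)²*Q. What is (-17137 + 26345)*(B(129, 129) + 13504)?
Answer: 533867697327528/4293445 ≈ 1.2434e+8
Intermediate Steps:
X(Q) = 5 + 4*Q³ (X(Q) = 5 + (Q + Q)²*Q = 5 + (2*Q)²*Q = 5 + (4*Q²)*Q = 5 + 4*Q³)
B(M, C) = (-107 + C)/(5 + M + 4*M³) (B(M, C) = (C - 107)/(M + (5 + 4*M³)) = (-107 + C)/(5 + M + 4*M³))
(-17137 + 26345)*(B(129, 129) + 13504) = (-17137 + 26345)*((-107 + 129)/(5 + 129 + 4*129³) + 13504) = 9208*(22/(5 + 129 + 4*2146689) + 13504) = 9208*(22/(5 + 129 + 8586756) + 13504) = 9208*(22/8586890 + 13504) = 9208*((1/8586890)*22 + 13504) = 9208*(11/4293445 + 13504) = 9208*(57978681291/4293445) = 533867697327528/4293445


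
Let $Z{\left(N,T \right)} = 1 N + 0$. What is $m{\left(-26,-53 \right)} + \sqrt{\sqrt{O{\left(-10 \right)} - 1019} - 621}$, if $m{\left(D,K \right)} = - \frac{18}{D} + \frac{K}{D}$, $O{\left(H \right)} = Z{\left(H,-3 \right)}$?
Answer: $\frac{71}{26} + \sqrt{-621 + 7 i \sqrt{21}} \approx 3.3742 + 24.928 i$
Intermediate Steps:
$Z{\left(N,T \right)} = N$ ($Z{\left(N,T \right)} = N + 0 = N$)
$O{\left(H \right)} = H$
$m{\left(-26,-53 \right)} + \sqrt{\sqrt{O{\left(-10 \right)} - 1019} - 621} = \frac{-18 - 53}{-26} + \sqrt{\sqrt{-10 - 1019} - 621} = \left(- \frac{1}{26}\right) \left(-71\right) + \sqrt{\sqrt{-1029} - 621} = \frac{71}{26} + \sqrt{7 i \sqrt{21} - 621} = \frac{71}{26} + \sqrt{-621 + 7 i \sqrt{21}}$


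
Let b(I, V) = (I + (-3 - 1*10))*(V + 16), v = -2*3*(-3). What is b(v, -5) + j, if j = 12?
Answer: 67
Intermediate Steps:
v = 18 (v = -6*(-3) = 18)
b(I, V) = (-13 + I)*(16 + V) (b(I, V) = (I + (-3 - 10))*(16 + V) = (I - 13)*(16 + V) = (-13 + I)*(16 + V))
b(v, -5) + j = (-208 - 13*(-5) + 16*18 + 18*(-5)) + 12 = (-208 + 65 + 288 - 90) + 12 = 55 + 12 = 67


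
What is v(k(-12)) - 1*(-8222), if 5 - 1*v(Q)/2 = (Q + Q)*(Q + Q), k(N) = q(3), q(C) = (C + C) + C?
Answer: 7584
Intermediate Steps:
q(C) = 3*C (q(C) = 2*C + C = 3*C)
k(N) = 9 (k(N) = 3*3 = 9)
v(Q) = 10 - 8*Q**2 (v(Q) = 10 - 2*(Q + Q)*(Q + Q) = 10 - 2*2*Q*2*Q = 10 - 8*Q**2)
v(k(-12)) - 1*(-8222) = (10 - 8*9**2) - 1*(-8222) = (10 - 8*81) + 8222 = (10 - 648) + 8222 = -638 + 8222 = 7584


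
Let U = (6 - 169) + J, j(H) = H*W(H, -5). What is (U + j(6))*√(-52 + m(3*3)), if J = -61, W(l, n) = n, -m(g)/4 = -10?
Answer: -508*I*√3 ≈ -879.88*I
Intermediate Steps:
m(g) = 40 (m(g) = -4*(-10) = 40)
j(H) = -5*H (j(H) = H*(-5) = -5*H)
U = -224 (U = (6 - 169) - 61 = -163 - 61 = -224)
(U + j(6))*√(-52 + m(3*3)) = (-224 - 5*6)*√(-52 + 40) = (-224 - 30)*√(-12) = -508*I*√3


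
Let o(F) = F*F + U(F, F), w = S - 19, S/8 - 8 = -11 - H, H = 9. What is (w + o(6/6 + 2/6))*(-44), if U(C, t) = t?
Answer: 44308/9 ≈ 4923.1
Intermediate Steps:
S = -96 (S = 64 + 8*(-11 - 1*9) = 64 + 8*(-11 - 9) = 64 + 8*(-20) = 64 - 160 = -96)
w = -115 (w = -96 - 19 = -115)
o(F) = F + F² (o(F) = F*F + F = F² + F = F + F²)
(w + o(6/6 + 2/6))*(-44) = (-115 + (6/6 + 2/6)*(1 + (6/6 + 2/6)))*(-44) = (-115 + (6*(⅙) + 2*(⅙))*(1 + (6*(⅙) + 2*(⅙))))*(-44) = (-115 + (1 + ⅓)*(1 + (1 + ⅓)))*(-44) = (-115 + 4*(1 + 4/3)/3)*(-44) = (-115 + (4/3)*(7/3))*(-44) = (-115 + 28/9)*(-44) = -1007/9*(-44) = 44308/9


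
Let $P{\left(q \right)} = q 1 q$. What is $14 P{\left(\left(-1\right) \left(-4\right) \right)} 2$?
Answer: $448$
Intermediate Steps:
$P{\left(q \right)} = q^{2}$ ($P{\left(q \right)} = q q = q^{2}$)
$14 P{\left(\left(-1\right) \left(-4\right) \right)} 2 = 14 \left(\left(-1\right) \left(-4\right)\right)^{2} \cdot 2 = 14 \cdot 4^{2} \cdot 2 = 14 \cdot 16 \cdot 2 = 224 \cdot 2 = 448$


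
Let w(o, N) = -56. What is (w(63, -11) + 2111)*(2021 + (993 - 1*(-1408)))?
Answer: 9087210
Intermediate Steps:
(w(63, -11) + 2111)*(2021 + (993 - 1*(-1408))) = (-56 + 2111)*(2021 + (993 - 1*(-1408))) = 2055*(2021 + (993 + 1408)) = 2055*(2021 + 2401) = 2055*4422 = 9087210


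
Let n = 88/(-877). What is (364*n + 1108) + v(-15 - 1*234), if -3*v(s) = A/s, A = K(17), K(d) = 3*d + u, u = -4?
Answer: 701985167/655119 ≈ 1071.5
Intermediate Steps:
n = -88/877 (n = 88*(-1/877) = -88/877 ≈ -0.10034)
K(d) = -4 + 3*d (K(d) = 3*d - 4 = -4 + 3*d)
A = 47 (A = -4 + 3*17 = -4 + 51 = 47)
v(s) = -47/(3*s)
(364*n + 1108) + v(-15 - 1*234) = (364*(-88/877) + 1108) - 47/(3*(-15 - 1*234)) = (-32032/877 + 1108) - 47/(3*(-15 - 234)) = 939684/877 - 47/3/(-249) = 939684/877 - 47/3*(-1/249) = 939684/877 + 47/747 = 701985167/655119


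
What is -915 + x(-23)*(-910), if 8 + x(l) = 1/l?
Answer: 147305/23 ≈ 6404.6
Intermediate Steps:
x(l) = -8 + 1/l
-915 + x(-23)*(-910) = -915 + (-8 + 1/(-23))*(-910) = -915 + (-8 - 1/23)*(-910) = -915 - 185/23*(-910) = -915 + 168350/23 = 147305/23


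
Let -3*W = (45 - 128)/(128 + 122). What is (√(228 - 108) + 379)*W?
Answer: 31457/750 + 83*√30/375 ≈ 43.155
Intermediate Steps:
W = 83/750 (W = -(45 - 128)/(3*(128 + 122)) = -(-83)/(3*250) = -⅓*(-83/250) = 83/750 ≈ 0.11067)
(√(228 - 108) + 379)*W = (√(228 - 108) + 379)*(83/750) = (√120 + 379)*(83/750) = (2*√30 + 379)*(83/750) = (379 + 2*√30)*(83/750) = 31457/750 + 83*√30/375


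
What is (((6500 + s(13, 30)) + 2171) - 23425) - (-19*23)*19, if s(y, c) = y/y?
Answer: -6450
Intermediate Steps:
s(y, c) = 1
(((6500 + s(13, 30)) + 2171) - 23425) - (-19*23)*19 = (((6500 + 1) + 2171) - 23425) - (-19*23)*19 = ((6501 + 2171) - 23425) - (-437)*19 = (8672 - 23425) - 1*(-8303) = -14753 + 8303 = -6450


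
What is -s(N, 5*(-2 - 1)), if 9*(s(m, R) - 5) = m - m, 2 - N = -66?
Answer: -5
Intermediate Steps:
N = 68 (N = 2 - 1*(-66) = 2 + 66 = 68)
s(m, R) = 5 (s(m, R) = 5 + (m - m)/9 = 5 + (⅑)*0 = 5 + 0 = 5)
-s(N, 5*(-2 - 1)) = -1*5 = -5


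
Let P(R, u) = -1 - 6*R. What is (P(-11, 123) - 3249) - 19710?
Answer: -22894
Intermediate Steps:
(P(-11, 123) - 3249) - 19710 = ((-1 - 6*(-11)) - 3249) - 19710 = ((-1 + 66) - 3249) - 19710 = (65 - 3249) - 19710 = -3184 - 19710 = -22894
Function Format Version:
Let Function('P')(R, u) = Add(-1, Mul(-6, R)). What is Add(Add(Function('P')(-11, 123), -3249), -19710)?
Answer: -22894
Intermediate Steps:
Add(Add(Function('P')(-11, 123), -3249), -19710) = Add(Add(Add(-1, Mul(-6, -11)), -3249), -19710) = Add(Add(Add(-1, 66), -3249), -19710) = Add(Add(65, -3249), -19710) = Add(-3184, -19710) = -22894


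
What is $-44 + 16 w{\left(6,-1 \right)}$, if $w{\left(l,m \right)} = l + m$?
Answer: $36$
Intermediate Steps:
$-44 + 16 w{\left(6,-1 \right)} = -44 + 16 \left(6 - 1\right) = -44 + 16 \cdot 5 = -44 + 80 = 36$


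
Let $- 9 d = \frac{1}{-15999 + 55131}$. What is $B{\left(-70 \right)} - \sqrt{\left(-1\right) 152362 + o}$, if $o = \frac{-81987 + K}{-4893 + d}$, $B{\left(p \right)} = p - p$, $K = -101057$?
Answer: $- \frac{i \sqrt{452344756352376445326730}}{1723255885} \approx - 390.29 i$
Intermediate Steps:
$B{\left(p \right)} = 0$
$d = - \frac{1}{352188}$ ($d = - \frac{1}{9 \left(-15999 + 55131\right)} = - \frac{1}{9 \cdot 39132} = \left(- \frac{1}{9}\right) \frac{1}{39132} = - \frac{1}{352188} \approx -2.8394 \cdot 10^{-6}$)
$o = \frac{64465900272}{1723255885}$ ($o = \frac{-81987 - 101057}{-4893 - \frac{1}{352188}} = - \frac{183044}{- \frac{1723255885}{352188}} = \left(-183044\right) \left(- \frac{352188}{1723255885}\right) = \frac{64465900272}{1723255885} \approx 37.409$)
$B{\left(-70 \right)} - \sqrt{\left(-1\right) 152362 + o} = 0 - \sqrt{\left(-1\right) 152362 + \frac{64465900272}{1723255885}} = 0 - \sqrt{-152362 + \frac{64465900272}{1723255885}} = 0 - \sqrt{- \frac{262494247250098}{1723255885}} = 0 - \frac{i \sqrt{452344756352376445326730}}{1723255885} = - \frac{i \sqrt{452344756352376445326730}}{1723255885}$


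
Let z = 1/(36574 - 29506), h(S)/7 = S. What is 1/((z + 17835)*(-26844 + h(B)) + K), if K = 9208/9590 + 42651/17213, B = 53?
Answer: -83338116540/39347754647303499137 ≈ -2.1180e-9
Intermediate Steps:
h(S) = 7*S
z = 1/7068 ≈ 0.00014148
K = 40537171/11790905 (K = 9208*(1/9590) + 42651*(1/17213) = 4604/4795 + 6093/2459 = 40537171/11790905 ≈ 3.4380)
1/((z + 17835)*(-26844 + h(B)) + K) = 1/((1/7068 + 17835)*(-26844 + 7*53) + 40537171/11790905) = 1/(126057781*(-26844 + 371)/7068 + 40537171/11790905) = 1/((126057781/7068)*(-26473) + 40537171/11790905) = 1/(-3337127636413/7068 + 40537171/11790905) = 1/(-39347754647303499137/83338116540) = -83338116540/39347754647303499137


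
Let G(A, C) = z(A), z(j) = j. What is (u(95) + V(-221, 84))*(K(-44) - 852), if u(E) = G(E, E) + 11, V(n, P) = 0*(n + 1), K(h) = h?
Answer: -94976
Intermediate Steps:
G(A, C) = A
V(n, P) = 0 (V(n, P) = 0*(1 + n) = 0)
u(E) = 11 + E (u(E) = E + 11 = 11 + E)
(u(95) + V(-221, 84))*(K(-44) - 852) = ((11 + 95) + 0)*(-44 - 852) = (106 + 0)*(-896) = 106*(-896) = -94976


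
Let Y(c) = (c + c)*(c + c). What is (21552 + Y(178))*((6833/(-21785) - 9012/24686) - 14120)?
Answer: -563040808291628352/268892255 ≈ -2.0939e+9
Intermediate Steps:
Y(c) = 4*c² (Y(c) = (2*c)*(2*c) = 4*c²)
(21552 + Y(178))*((6833/(-21785) - 9012/24686) - 14120) = (21552 + 4*178²)*((6833/(-21785) - 9012/24686) - 14120) = (21552 + 4*31684)*((6833*(-1/21785) - 9012*1/24686) - 14120) = (21552 + 126736)*((-6833/21785 - 4506/12343) - 14120) = 148288*(-182502929/268892255 - 14120) = 148288*(-3796941143529/268892255) = -563040808291628352/268892255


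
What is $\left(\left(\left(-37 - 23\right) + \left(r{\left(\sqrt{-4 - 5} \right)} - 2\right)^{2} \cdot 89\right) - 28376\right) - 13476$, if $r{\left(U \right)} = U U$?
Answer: $-31143$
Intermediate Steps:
$r{\left(U \right)} = U^{2}$
$\left(\left(\left(-37 - 23\right) + \left(r{\left(\sqrt{-4 - 5} \right)} - 2\right)^{2} \cdot 89\right) - 28376\right) - 13476 = \left(\left(\left(-37 - 23\right) + \left(\left(\sqrt{-4 - 5}\right)^{2} - 2\right)^{2} \cdot 89\right) - 28376\right) - 13476 = \left(\left(\left(-37 - 23\right) + \left(\left(\sqrt{-9}\right)^{2} - 2\right)^{2} \cdot 89\right) - 28376\right) - 13476 = \left(\left(-60 + \left(\left(3 i\right)^{2} - 2\right)^{2} \cdot 89\right) - 28376\right) - 13476 = \left(\left(-60 + \left(-9 - 2\right)^{2} \cdot 89\right) - 28376\right) - 13476 = \left(\left(-60 + \left(-11\right)^{2} \cdot 89\right) - 28376\right) - 13476 = \left(\left(-60 + 121 \cdot 89\right) - 28376\right) - 13476 = \left(\left(-60 + 10769\right) - 28376\right) - 13476 = \left(10709 - 28376\right) - 13476 = -17667 - 13476 = -31143$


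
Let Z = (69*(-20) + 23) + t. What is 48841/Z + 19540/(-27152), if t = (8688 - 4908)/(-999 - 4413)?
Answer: -76256222139/2078220868 ≈ -36.693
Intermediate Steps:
t = -315/451 (t = 3780/(-5412) = 3780*(-1/5412) = -315/451 ≈ -0.69845)
Z = -612322/451 (Z = (69*(-20) + 23) - 315/451 = (-1380 + 23) - 315/451 = -1357 - 315/451 = -612322/451 ≈ -1357.7)
48841/Z + 19540/(-27152) = 48841/(-612322/451) + 19540/(-27152) = 48841*(-451/612322) + 19540*(-1/27152) = -22027291/612322 - 4885/6788 = -76256222139/2078220868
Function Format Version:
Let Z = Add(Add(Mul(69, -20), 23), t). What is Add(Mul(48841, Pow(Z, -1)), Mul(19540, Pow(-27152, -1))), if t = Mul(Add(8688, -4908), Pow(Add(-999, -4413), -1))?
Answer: Rational(-76256222139, 2078220868) ≈ -36.693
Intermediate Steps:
t = Rational(-315, 451) (t = Mul(3780, Pow(-5412, -1)) = Mul(3780, Rational(-1, 5412)) = Rational(-315, 451) ≈ -0.69845)
Z = Rational(-612322, 451) (Z = Add(Add(Mul(69, -20), 23), Rational(-315, 451)) = Add(Add(-1380, 23), Rational(-315, 451)) = Add(-1357, Rational(-315, 451)) = Rational(-612322, 451) ≈ -1357.7)
Add(Mul(48841, Pow(Z, -1)), Mul(19540, Pow(-27152, -1))) = Add(Mul(48841, Pow(Rational(-612322, 451), -1)), Mul(19540, Pow(-27152, -1))) = Add(Mul(48841, Rational(-451, 612322)), Mul(19540, Rational(-1, 27152))) = Add(Rational(-22027291, 612322), Rational(-4885, 6788)) = Rational(-76256222139, 2078220868)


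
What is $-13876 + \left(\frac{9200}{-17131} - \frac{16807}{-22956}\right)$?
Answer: $- \frac{5456788433219}{393259236} \approx -13876.0$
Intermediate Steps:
$-13876 + \left(\frac{9200}{-17131} - \frac{16807}{-22956}\right) = -13876 + \left(9200 \left(- \frac{1}{17131}\right) - - \frac{16807}{22956}\right) = -13876 + \left(- \frac{9200}{17131} + \frac{16807}{22956}\right) = -13876 + \frac{76725517}{393259236} = - \frac{5456788433219}{393259236}$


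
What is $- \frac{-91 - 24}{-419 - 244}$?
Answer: $- \frac{115}{663} \approx -0.17345$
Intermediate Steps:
$- \frac{-91 - 24}{-419 - 244} = - \frac{-115}{-663} = - \frac{\left(-115\right) \left(-1\right)}{663} = \left(-1\right) \frac{115}{663} = - \frac{115}{663}$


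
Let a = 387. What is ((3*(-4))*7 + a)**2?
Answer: 91809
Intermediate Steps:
((3*(-4))*7 + a)**2 = ((3*(-4))*7 + 387)**2 = (-12*7 + 387)**2 = (-84 + 387)**2 = 303**2 = 91809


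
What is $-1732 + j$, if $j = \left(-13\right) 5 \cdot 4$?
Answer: $-1992$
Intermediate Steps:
$j = -260$ ($j = \left(-65\right) 4 = -260$)
$-1732 + j = -1732 - 260 = -1992$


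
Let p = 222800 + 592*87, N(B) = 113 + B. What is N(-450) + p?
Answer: 273967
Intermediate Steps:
p = 274304 (p = 222800 + 51504 = 274304)
N(-450) + p = (113 - 450) + 274304 = -337 + 274304 = 273967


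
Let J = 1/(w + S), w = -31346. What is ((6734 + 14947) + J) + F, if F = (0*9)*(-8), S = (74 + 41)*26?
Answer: 614786435/28356 ≈ 21681.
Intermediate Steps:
S = 2990 (S = 115*26 = 2990)
F = 0 (F = 0*(-8) = 0)
J = -1/28356 (J = 1/(-31346 + 2990) = 1/(-28356) = -1/28356 ≈ -3.5266e-5)
((6734 + 14947) + J) + F = ((6734 + 14947) - 1/28356) + 0 = (21681 - 1/28356) + 0 = 614786435/28356 + 0 = 614786435/28356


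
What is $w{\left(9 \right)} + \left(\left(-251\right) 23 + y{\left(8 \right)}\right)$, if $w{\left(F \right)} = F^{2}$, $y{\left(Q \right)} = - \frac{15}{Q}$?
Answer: $- \frac{45551}{8} \approx -5693.9$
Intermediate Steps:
$w{\left(9 \right)} + \left(\left(-251\right) 23 + y{\left(8 \right)}\right) = 9^{2} - \left(5773 + \frac{15}{8}\right) = 81 - \frac{46199}{8} = - \frac{45551}{8}$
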